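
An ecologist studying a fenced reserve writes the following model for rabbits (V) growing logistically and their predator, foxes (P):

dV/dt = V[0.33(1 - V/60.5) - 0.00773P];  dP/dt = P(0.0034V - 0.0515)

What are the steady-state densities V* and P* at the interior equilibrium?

V* ≈ 15.1, P* ≈ 32

From dP/dt = 0 with P > 0: 0.0034V* = 0.0515, so V* = 15.1.
Substitute into dV/dt = 0: 0.33(1 - 15.1/60.5) = 0.00773P*.
The bracket is 0.75, giving P* = 0.247/0.00773 = 32.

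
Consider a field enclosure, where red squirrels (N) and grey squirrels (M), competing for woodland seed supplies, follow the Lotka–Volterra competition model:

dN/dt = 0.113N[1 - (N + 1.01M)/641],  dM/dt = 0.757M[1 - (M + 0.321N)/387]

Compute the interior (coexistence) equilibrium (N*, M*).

N* ≈ 370, M* ≈ 268

Setting both brackets to zero gives the nullclines N + 1.01M = 641 and 0.321N + M = 387.
Substituting M = 387 - 0.321N into the first: N(1 - 1.01·0.321) = 641 - 1.01·387.
So N* = 250/0.676 = 370, and then M* = 387 - 0.321·370 = 268.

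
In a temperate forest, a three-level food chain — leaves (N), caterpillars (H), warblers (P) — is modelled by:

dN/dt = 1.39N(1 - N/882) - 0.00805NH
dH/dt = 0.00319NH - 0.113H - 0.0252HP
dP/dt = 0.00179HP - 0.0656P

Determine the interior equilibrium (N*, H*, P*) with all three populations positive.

N* ≈ 695, H* ≈ 36.6, P* ≈ 83.5

From dP/dt = 0: 0.00179H* = 0.0656, so H* = 36.6.
From dN/dt = 0: 1.39(1 - N*/882) = 0.00805·36.6, giving N* = 882·(1 - 0.212) = 695.
From dH/dt = 0: 0.00319·695 - 0.113 = 0.0252P*, so P* = 2.1/0.0252 = 83.5.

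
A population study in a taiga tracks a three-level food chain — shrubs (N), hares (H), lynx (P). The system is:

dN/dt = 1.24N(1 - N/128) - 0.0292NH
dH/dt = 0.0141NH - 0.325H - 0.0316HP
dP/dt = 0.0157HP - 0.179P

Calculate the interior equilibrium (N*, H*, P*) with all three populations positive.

From dP/dt = 0: 0.0157H* = 0.179, so H* = 11.4.
From dN/dt = 0: 1.24(1 - N*/128) = 0.0292·11.4, giving N* = 128·(1 - 0.268) = 93.6.
From dH/dt = 0: 0.0141·93.6 - 0.325 = 0.0316P*, so P* = 0.995/0.0316 = 31.5.

N* ≈ 93.6, H* ≈ 11.4, P* ≈ 31.5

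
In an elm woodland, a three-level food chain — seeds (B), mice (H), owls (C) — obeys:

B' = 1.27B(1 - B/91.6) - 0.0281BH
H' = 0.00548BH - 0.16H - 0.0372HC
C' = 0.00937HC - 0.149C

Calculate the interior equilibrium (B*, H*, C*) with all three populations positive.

From dC/dt = 0: 0.00937H* = 0.149, so H* = 15.9.
From dB/dt = 0: 1.27(1 - B*/91.6) = 0.0281·15.9, giving B* = 91.6·(1 - 0.352) = 59.4.
From dH/dt = 0: 0.00548·59.4 - 0.16 = 0.0372C*, so C* = 0.165/0.0372 = 4.44.

B* ≈ 59.4, H* ≈ 15.9, C* ≈ 4.44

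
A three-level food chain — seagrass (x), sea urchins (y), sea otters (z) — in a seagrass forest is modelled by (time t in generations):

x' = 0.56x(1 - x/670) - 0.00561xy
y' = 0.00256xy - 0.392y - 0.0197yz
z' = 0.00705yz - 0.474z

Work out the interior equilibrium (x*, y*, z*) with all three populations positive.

From dz/dt = 0: 0.00705y* = 0.474, so y* = 67.2.
From dx/dt = 0: 0.56(1 - x*/670) = 0.00561·67.2, giving x* = 670·(1 - 0.674) = 219.
From dy/dt = 0: 0.00256·219 - 0.392 = 0.0197z*, so z* = 0.168/0.0197 = 8.52.

x* ≈ 219, y* ≈ 67.2, z* ≈ 8.52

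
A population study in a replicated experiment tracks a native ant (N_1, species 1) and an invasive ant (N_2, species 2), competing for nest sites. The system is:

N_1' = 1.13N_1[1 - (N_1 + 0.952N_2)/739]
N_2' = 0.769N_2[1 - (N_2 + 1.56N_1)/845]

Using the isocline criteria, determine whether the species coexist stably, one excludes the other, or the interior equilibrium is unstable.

Compare the nullcline intercepts: K1/α12 = 739/0.952 = 776 < K2 = 845; K2/α21 = 845/1.56 = 542 < K1 = 739.
Since both are reversed, neither can invade when rare; the interior point is a saddle.

unstable coexistence (outcome depends on initial conditions)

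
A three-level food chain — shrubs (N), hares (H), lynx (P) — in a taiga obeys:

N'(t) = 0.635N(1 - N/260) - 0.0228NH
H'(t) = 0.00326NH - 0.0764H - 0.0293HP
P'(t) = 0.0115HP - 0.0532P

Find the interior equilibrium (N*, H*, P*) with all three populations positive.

N* ≈ 217, H* ≈ 4.63, P* ≈ 21.5

From dP/dt = 0: 0.0115H* = 0.0532, so H* = 4.63.
From dN/dt = 0: 0.635(1 - N*/260) = 0.0228·4.63, giving N* = 260·(1 - 0.166) = 217.
From dH/dt = 0: 0.00326·217 - 0.0764 = 0.0293P*, so P* = 0.63/0.0293 = 21.5.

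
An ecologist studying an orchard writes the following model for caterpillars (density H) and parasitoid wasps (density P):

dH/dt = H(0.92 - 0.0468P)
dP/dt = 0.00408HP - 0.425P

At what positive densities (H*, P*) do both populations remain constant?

H* ≈ 104, P* ≈ 19.7

Set dP/dt = 0 with P > 0: 0.00408H - 0.425 = 0, so H* = 0.425/0.00408 = 104.
Set dH/dt = 0 with H > 0: 0.92 - 0.0468P = 0, so P* = 0.92/0.0468 = 19.7.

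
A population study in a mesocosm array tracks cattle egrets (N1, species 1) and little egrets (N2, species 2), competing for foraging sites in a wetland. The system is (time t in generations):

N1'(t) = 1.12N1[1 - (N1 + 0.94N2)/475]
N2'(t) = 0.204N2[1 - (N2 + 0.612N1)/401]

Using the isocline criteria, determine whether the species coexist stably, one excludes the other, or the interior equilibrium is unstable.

stable coexistence

Compare the nullcline intercepts: K1/α12 = 475/0.94 = 505 > K2 = 401; K2/α21 = 401/0.612 = 655 > K1 = 475.
Since both inequalities hold, each species can invade when rare, so the interior equilibrium is stable.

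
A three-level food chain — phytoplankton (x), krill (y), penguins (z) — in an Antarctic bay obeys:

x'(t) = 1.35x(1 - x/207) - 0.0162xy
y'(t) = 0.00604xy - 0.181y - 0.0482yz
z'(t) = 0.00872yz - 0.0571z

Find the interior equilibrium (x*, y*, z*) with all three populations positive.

From dz/dt = 0: 0.00872y* = 0.0571, so y* = 6.55.
From dx/dt = 0: 1.35(1 - x*/207) = 0.0162·6.55, giving x* = 207·(1 - 0.0786) = 191.
From dy/dt = 0: 0.00604·191 - 0.181 = 0.0482z*, so z* = 0.971/0.0482 = 20.1.

x* ≈ 191, y* ≈ 6.55, z* ≈ 20.1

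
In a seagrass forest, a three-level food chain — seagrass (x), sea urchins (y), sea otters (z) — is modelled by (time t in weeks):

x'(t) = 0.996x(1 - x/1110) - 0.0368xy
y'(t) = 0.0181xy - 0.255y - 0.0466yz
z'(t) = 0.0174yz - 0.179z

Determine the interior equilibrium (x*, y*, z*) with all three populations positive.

From dz/dt = 0: 0.0174y* = 0.179, so y* = 10.3.
From dx/dt = 0: 0.996(1 - x*/1110) = 0.0368·10.3, giving x* = 1110·(1 - 0.38) = 688.
From dy/dt = 0: 0.0181·688 - 0.255 = 0.0466z*, so z* = 12.2/0.0466 = 262.

x* ≈ 688, y* ≈ 10.3, z* ≈ 262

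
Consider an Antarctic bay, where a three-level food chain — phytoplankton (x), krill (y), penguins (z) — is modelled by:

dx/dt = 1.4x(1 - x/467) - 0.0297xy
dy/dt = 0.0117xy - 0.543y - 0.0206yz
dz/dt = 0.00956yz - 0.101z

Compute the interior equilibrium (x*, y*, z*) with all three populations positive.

From dz/dt = 0: 0.00956y* = 0.101, so y* = 10.6.
From dx/dt = 0: 1.4(1 - x*/467) = 0.0297·10.6, giving x* = 467·(1 - 0.224) = 362.
From dy/dt = 0: 0.0117·362 - 0.543 = 0.0206z*, so z* = 3.7/0.0206 = 179.

x* ≈ 362, y* ≈ 10.6, z* ≈ 179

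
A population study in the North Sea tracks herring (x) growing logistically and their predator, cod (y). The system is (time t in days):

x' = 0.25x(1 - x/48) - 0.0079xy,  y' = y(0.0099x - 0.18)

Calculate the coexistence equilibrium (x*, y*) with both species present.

From dy/dt = 0 with y > 0: 0.0099x* = 0.18, so x* = 18.2.
Substitute into dx/dt = 0: 0.25(1 - 18.2/48) = 0.0079y*.
The bracket is 0.621, giving y* = 0.155/0.0079 = 19.7.

x* ≈ 18.2, y* ≈ 19.7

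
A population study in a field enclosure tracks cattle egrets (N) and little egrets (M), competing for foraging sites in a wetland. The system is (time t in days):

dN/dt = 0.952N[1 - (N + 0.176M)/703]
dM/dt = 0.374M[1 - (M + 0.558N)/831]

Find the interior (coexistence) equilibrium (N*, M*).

N* ≈ 617, M* ≈ 487

Setting both brackets to zero gives the nullclines N + 0.176M = 703 and 0.558N + M = 831.
Substituting M = 831 - 0.558N into the first: N(1 - 0.176·0.558) = 703 - 0.176·831.
So N* = 557/0.902 = 617, and then M* = 831 - 0.558·617 = 487.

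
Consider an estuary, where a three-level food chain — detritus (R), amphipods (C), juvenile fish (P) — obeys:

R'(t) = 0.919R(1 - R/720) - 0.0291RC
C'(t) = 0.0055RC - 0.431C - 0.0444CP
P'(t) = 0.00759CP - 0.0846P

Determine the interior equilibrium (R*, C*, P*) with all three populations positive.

R* ≈ 466, C* ≈ 11.1, P* ≈ 48

From dP/dt = 0: 0.00759C* = 0.0846, so C* = 11.1.
From dR/dt = 0: 0.919(1 - R*/720) = 0.0291·11.1, giving R* = 720·(1 - 0.353) = 466.
From dC/dt = 0: 0.0055·466 - 0.431 = 0.0444P*, so P* = 2.13/0.0444 = 48.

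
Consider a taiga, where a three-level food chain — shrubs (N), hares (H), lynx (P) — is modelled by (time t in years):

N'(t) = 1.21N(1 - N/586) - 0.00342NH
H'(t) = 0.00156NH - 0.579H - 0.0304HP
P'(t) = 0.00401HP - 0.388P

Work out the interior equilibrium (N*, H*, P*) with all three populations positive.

From dP/dt = 0: 0.00401H* = 0.388, so H* = 96.8.
From dN/dt = 0: 1.21(1 - N*/586) = 0.00342·96.8, giving N* = 586·(1 - 0.273) = 426.
From dH/dt = 0: 0.00156·426 - 0.579 = 0.0304P*, so P* = 0.0852/0.0304 = 2.8.

N* ≈ 426, H* ≈ 96.8, P* ≈ 2.8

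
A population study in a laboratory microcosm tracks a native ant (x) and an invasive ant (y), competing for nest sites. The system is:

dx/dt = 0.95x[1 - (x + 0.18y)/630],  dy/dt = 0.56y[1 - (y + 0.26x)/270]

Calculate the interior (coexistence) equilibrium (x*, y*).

Setting both brackets to zero gives the nullclines x + 0.18y = 630 and 0.26x + y = 270.
Substituting y = 270 - 0.26x into the first: x(1 - 0.18·0.26) = 630 - 0.18·270.
So x* = 581/0.953 = 610, and then y* = 270 - 0.26·610 = 111.

x* ≈ 610, y* ≈ 111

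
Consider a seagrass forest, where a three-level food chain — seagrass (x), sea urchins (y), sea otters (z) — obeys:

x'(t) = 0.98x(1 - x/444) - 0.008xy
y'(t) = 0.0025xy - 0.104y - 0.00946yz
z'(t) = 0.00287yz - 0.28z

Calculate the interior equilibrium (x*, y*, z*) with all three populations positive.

From dz/dt = 0: 0.00287y* = 0.28, so y* = 97.6.
From dx/dt = 0: 0.98(1 - x*/444) = 0.008·97.6, giving x* = 444·(1 - 0.796) = 90.4.
From dy/dt = 0: 0.0025·90.4 - 0.104 = 0.00946z*, so z* = 0.122/0.00946 = 12.9.

x* ≈ 90.4, y* ≈ 97.6, z* ≈ 12.9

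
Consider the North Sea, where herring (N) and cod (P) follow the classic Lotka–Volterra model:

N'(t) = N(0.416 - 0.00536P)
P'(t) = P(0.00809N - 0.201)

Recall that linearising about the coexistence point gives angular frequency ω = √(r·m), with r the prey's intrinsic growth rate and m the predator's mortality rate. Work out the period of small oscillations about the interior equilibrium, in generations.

Here r = 0.416 and m = 0.201, so r·m = 0.0836.
ω = √0.0836 = 0.289 per generation, hence T = 2π/ω ≈ 21.7 generations.

T ≈ 21.7 generations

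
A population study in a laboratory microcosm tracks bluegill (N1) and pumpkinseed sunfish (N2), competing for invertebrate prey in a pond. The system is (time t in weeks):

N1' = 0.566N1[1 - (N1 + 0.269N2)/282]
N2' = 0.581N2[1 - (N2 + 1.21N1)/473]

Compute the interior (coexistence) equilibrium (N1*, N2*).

N1* ≈ 229, N2* ≈ 195

Setting both brackets to zero gives the nullclines N1 + 0.269N2 = 282 and 1.21N1 + N2 = 473.
Substituting N2 = 473 - 1.21N1 into the first: N1(1 - 0.269·1.21) = 282 - 0.269·473.
So N1* = 155/0.675 = 229, and then N2* = 473 - 1.21·229 = 195.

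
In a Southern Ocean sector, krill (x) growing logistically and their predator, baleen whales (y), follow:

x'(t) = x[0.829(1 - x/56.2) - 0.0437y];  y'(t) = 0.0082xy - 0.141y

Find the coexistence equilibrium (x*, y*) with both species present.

From dy/dt = 0 with y > 0: 0.0082x* = 0.141, so x* = 17.2.
Substitute into dx/dt = 0: 0.829(1 - 17.2/56.2) = 0.0437y*.
The bracket is 0.694, giving y* = 0.575/0.0437 = 13.2.

x* ≈ 17.2, y* ≈ 13.2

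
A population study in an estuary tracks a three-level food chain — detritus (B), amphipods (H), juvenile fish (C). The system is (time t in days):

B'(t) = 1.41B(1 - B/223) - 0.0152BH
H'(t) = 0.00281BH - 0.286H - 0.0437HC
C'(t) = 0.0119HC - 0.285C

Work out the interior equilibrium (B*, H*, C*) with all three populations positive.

From dC/dt = 0: 0.0119H* = 0.285, so H* = 23.9.
From dB/dt = 0: 1.41(1 - B*/223) = 0.0152·23.9, giving B* = 223·(1 - 0.258) = 165.
From dH/dt = 0: 0.00281·165 - 0.286 = 0.0437C*, so C* = 0.179/0.0437 = 4.09.

B* ≈ 165, H* ≈ 23.9, C* ≈ 4.09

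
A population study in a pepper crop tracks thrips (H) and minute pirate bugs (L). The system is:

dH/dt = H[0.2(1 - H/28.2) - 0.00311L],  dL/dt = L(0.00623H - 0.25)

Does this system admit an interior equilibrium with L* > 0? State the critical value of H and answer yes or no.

The predator equation gives dL/dt > 0 only when H > 0.25/0.00623 = 40.1.
Without the predator, H → K = 28.2. Since 28.2 < 40.1, the predator cannot invade.

Threshold H = 40.1; K < 40.1, so no, the predator goes extinct.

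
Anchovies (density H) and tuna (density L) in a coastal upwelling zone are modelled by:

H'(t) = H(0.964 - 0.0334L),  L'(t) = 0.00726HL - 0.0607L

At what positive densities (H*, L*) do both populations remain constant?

H* ≈ 8.36, L* ≈ 28.9

Set dL/dt = 0 with L > 0: 0.00726H - 0.0607 = 0, so H* = 0.0607/0.00726 = 8.36.
Set dH/dt = 0 with H > 0: 0.964 - 0.0334L = 0, so L* = 0.964/0.0334 = 28.9.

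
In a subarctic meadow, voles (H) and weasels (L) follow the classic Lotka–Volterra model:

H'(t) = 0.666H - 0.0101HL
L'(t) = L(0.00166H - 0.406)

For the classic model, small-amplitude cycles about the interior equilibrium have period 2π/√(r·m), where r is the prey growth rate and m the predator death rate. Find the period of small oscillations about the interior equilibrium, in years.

T ≈ 12.1 years

Here r = 0.666 and m = 0.406, so r·m = 0.27.
ω = √0.27 = 0.52 per year, hence T = 2π/ω ≈ 12.1 years.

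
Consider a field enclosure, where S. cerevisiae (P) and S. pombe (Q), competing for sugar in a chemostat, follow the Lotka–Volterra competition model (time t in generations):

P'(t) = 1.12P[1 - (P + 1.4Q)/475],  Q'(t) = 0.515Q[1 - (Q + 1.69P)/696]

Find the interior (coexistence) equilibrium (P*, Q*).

Setting both brackets to zero gives the nullclines P + 1.4Q = 475 and 1.69P + Q = 696.
Substituting Q = 696 - 1.69P into the first: P(1 - 1.4·1.69) = 475 - 1.4·696.
So P* = -499/-1.37 = 366, and then Q* = 696 - 1.69·366 = 78.1.

P* ≈ 366, Q* ≈ 78.1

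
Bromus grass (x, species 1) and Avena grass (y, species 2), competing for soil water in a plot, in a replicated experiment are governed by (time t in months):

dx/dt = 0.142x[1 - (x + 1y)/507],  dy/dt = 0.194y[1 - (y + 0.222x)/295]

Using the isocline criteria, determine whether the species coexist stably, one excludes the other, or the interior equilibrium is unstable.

Compare the nullcline intercepts: K1/α12 = 507/1 = 507 > K2 = 295; K2/α21 = 295/0.222 = 1330 > K1 = 507.
Since both inequalities hold, each species can invade when rare, so the interior equilibrium is stable.

stable coexistence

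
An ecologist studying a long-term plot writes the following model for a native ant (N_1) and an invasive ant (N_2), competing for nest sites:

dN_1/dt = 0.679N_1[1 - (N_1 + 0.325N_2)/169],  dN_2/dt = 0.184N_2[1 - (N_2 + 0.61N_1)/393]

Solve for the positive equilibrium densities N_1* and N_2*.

Setting both brackets to zero gives the nullclines N_1 + 0.325N_2 = 169 and 0.61N_1 + N_2 = 393.
Substituting N_2 = 393 - 0.61N_1 into the first: N_1(1 - 0.325·0.61) = 169 - 0.325·393.
So N_1* = 41.3/0.802 = 51.5, and then N_2* = 393 - 0.61·51.5 = 362.

N_1* ≈ 51.5, N_2* ≈ 362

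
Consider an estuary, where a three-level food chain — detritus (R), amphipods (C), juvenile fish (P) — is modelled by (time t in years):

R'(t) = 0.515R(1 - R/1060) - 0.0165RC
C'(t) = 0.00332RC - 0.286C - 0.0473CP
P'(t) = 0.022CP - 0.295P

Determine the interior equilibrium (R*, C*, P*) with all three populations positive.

R* ≈ 605, C* ≈ 13.4, P* ≈ 36.4

From dP/dt = 0: 0.022C* = 0.295, so C* = 13.4.
From dR/dt = 0: 0.515(1 - R*/1060) = 0.0165·13.4, giving R* = 1060·(1 - 0.43) = 605.
From dC/dt = 0: 0.00332·605 - 0.286 = 0.0473P*, so P* = 1.72/0.0473 = 36.4.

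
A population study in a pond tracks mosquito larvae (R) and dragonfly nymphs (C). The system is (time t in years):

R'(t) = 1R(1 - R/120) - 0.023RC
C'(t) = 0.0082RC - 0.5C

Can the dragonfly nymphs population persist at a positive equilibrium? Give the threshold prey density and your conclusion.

Threshold R = 61; K > 61, so yes, the predator persists.

The predator equation gives dC/dt > 0 only when R > 0.5/0.0082 = 61.
Without the predator, R → K = 120. Since 120 > 61, the predator can invade and persist.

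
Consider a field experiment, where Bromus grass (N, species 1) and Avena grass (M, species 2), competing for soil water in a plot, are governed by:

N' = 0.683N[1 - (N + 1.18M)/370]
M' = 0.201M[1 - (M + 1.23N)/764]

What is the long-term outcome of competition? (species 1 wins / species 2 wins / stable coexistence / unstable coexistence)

species 2 excludes species 1

Compare the nullcline intercepts: K1/α12 = 370/1.18 = 314 < K2 = 764; K2/α21 = 764/1.23 = 621 > K1 = 370.
Since the inequalities point opposite ways, species 2 can invade but species 1 cannot.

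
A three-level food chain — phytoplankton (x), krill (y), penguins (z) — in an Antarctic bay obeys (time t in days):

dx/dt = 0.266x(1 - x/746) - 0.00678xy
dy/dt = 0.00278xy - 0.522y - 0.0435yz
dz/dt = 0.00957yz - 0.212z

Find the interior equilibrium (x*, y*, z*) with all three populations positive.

x* ≈ 325, y* ≈ 22.2, z* ≈ 8.76

From dz/dt = 0: 0.00957y* = 0.212, so y* = 22.2.
From dx/dt = 0: 0.266(1 - x*/746) = 0.00678·22.2, giving x* = 746·(1 - 0.565) = 325.
From dy/dt = 0: 0.00278·325 - 0.522 = 0.0435z*, so z* = 0.381/0.0435 = 8.76.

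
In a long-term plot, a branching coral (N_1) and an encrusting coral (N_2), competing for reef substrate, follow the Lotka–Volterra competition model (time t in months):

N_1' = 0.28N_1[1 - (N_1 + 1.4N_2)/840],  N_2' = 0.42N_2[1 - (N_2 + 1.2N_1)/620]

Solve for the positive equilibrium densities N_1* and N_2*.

N_1* ≈ 41.2, N_2* ≈ 571

Setting both brackets to zero gives the nullclines N_1 + 1.4N_2 = 840 and 1.2N_1 + N_2 = 620.
Substituting N_2 = 620 - 1.2N_1 into the first: N_1(1 - 1.4·1.2) = 840 - 1.4·620.
So N_1* = -28/-0.68 = 41.2, and then N_2* = 620 - 1.2·41.2 = 571.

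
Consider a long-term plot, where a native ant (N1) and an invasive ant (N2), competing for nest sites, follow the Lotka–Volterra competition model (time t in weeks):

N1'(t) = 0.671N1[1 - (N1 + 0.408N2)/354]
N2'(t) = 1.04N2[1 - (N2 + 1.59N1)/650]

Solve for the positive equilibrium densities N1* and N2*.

Setting both brackets to zero gives the nullclines N1 + 0.408N2 = 354 and 1.59N1 + N2 = 650.
Substituting N2 = 650 - 1.59N1 into the first: N1(1 - 0.408·1.59) = 354 - 0.408·650.
So N1* = 88.8/0.351 = 253, and then N2* = 650 - 1.59·253 = 248.

N1* ≈ 253, N2* ≈ 248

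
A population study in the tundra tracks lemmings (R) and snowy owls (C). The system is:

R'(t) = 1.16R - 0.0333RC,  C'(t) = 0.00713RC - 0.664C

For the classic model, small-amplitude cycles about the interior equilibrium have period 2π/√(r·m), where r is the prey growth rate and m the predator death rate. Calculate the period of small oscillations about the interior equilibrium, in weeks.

Here r = 1.16 and m = 0.664, so r·m = 0.77.
ω = √0.77 = 0.878 per week, hence T = 2π/ω ≈ 7.16 weeks.

T ≈ 7.16 weeks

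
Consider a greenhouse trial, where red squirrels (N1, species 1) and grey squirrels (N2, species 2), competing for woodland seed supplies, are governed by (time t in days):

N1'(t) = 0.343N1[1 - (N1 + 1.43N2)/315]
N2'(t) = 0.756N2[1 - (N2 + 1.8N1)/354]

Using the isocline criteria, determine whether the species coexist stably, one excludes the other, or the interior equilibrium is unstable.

unstable coexistence (outcome depends on initial conditions)

Compare the nullcline intercepts: K1/α12 = 315/1.43 = 220 < K2 = 354; K2/α21 = 354/1.8 = 197 < K1 = 315.
Since both are reversed, neither can invade when rare; the interior point is a saddle.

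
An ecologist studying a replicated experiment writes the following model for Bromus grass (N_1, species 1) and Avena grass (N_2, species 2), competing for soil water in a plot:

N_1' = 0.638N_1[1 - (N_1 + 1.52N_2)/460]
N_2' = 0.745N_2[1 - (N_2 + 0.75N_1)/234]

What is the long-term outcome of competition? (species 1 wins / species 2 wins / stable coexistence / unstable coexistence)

species 1 excludes species 2

Compare the nullcline intercepts: K1/α12 = 460/1.52 = 303 > K2 = 234; K2/α21 = 234/0.75 = 312 < K1 = 460.
Since the inequalities point opposite ways, species 1 can invade but species 2 cannot.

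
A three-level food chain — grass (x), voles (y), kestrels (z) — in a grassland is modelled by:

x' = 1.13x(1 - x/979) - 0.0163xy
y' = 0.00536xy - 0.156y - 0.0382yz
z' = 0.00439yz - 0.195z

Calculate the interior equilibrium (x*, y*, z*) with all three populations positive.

From dz/dt = 0: 0.00439y* = 0.195, so y* = 44.4.
From dx/dt = 0: 1.13(1 - x*/979) = 0.0163·44.4, giving x* = 979·(1 - 0.641) = 352.
From dy/dt = 0: 0.00536·352 - 0.156 = 0.0382z*, so z* = 1.73/0.0382 = 45.3.

x* ≈ 352, y* ≈ 44.4, z* ≈ 45.3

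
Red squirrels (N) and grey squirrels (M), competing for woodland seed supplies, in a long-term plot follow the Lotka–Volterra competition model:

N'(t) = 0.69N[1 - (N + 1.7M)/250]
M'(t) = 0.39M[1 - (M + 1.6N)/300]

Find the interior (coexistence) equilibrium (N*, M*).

Setting both brackets to zero gives the nullclines N + 1.7M = 250 and 1.6N + M = 300.
Substituting M = 300 - 1.6N into the first: N(1 - 1.7·1.6) = 250 - 1.7·300.
So N* = -260/-1.72 = 151, and then M* = 300 - 1.6·151 = 58.1.

N* ≈ 151, M* ≈ 58.1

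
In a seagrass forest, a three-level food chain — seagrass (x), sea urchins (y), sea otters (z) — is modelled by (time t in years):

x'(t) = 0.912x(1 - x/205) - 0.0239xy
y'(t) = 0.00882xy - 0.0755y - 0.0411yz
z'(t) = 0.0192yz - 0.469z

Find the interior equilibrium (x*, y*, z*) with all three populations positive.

x* ≈ 73.8, y* ≈ 24.4, z* ≈ 14

From dz/dt = 0: 0.0192y* = 0.469, so y* = 24.4.
From dx/dt = 0: 0.912(1 - x*/205) = 0.0239·24.4, giving x* = 205·(1 - 0.64) = 73.8.
From dy/dt = 0: 0.00882·73.8 - 0.0755 = 0.0411z*, so z* = 0.575/0.0411 = 14.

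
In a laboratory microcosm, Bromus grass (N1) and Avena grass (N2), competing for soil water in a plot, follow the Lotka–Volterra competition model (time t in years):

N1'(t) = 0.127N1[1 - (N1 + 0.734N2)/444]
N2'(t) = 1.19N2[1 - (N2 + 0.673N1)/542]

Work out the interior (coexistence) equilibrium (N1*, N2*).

Setting both brackets to zero gives the nullclines N1 + 0.734N2 = 444 and 0.673N1 + N2 = 542.
Substituting N2 = 542 - 0.673N1 into the first: N1(1 - 0.734·0.673) = 444 - 0.734·542.
So N1* = 46.2/0.506 = 91.2, and then N2* = 542 - 0.673·91.2 = 481.

N1* ≈ 91.2, N2* ≈ 481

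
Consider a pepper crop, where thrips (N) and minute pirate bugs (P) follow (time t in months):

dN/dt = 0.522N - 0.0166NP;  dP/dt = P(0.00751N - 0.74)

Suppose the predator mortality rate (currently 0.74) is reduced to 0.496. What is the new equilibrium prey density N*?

N* ≈ 66

At the interior fixed point, setting dP/dt = 0 with P > 0 fixes N* = (predator death rate)/(NP coefficient) — independent of the other coefficients.
With the change, N* = 0.496/0.00751 = 66; it falls from 98.5.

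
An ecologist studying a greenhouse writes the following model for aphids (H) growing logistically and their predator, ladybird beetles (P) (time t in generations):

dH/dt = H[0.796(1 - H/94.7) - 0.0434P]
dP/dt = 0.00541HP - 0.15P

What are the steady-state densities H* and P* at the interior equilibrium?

From dP/dt = 0 with P > 0: 0.00541H* = 0.15, so H* = 27.7.
Substitute into dH/dt = 0: 0.796(1 - 27.7/94.7) = 0.0434P*.
The bracket is 0.707, giving P* = 0.563/0.0434 = 13.

H* ≈ 27.7, P* ≈ 13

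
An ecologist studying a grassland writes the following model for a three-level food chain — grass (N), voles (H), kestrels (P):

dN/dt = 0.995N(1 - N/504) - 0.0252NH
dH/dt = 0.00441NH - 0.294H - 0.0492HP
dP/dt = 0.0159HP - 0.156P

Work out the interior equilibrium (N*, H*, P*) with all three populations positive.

N* ≈ 379, H* ≈ 9.81, P* ≈ 28

From dP/dt = 0: 0.0159H* = 0.156, so H* = 9.81.
From dN/dt = 0: 0.995(1 - N*/504) = 0.0252·9.81, giving N* = 504·(1 - 0.248) = 379.
From dH/dt = 0: 0.00441·379 - 0.294 = 0.0492P*, so P* = 1.38/0.0492 = 28.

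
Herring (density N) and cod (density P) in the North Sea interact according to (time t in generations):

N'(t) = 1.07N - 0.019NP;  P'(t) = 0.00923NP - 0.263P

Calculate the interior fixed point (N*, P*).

N* ≈ 28.5, P* ≈ 56.3

Set dP/dt = 0 with P > 0: 0.00923N - 0.263 = 0, so N* = 0.263/0.00923 = 28.5.
Set dN/dt = 0 with N > 0: 1.07 - 0.019P = 0, so P* = 1.07/0.019 = 56.3.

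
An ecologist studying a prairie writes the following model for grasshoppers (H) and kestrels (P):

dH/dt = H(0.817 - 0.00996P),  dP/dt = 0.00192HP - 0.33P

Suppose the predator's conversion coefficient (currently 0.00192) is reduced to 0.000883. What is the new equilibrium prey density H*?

At the interior fixed point, setting dP/dt = 0 with P > 0 fixes H* = (predator death rate)/(HP coefficient) — independent of the other coefficients.
With the change, H* = 0.33/0.000883 = 374; it rises from 172.

H* ≈ 374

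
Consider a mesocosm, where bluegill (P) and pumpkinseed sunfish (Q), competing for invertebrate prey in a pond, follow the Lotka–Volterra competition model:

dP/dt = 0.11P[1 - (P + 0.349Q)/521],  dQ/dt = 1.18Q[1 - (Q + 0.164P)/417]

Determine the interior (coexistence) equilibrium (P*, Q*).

Setting both brackets to zero gives the nullclines P + 0.349Q = 521 and 0.164P + Q = 417.
Substituting Q = 417 - 0.164P into the first: P(1 - 0.349·0.164) = 521 - 0.349·417.
So P* = 375/0.943 = 398, and then Q* = 417 - 0.164·398 = 352.

P* ≈ 398, Q* ≈ 352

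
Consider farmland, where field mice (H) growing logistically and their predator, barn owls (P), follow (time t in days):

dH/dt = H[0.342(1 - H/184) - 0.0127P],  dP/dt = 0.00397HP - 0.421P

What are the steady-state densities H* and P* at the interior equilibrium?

From dP/dt = 0 with P > 0: 0.00397H* = 0.421, so H* = 106.
Substitute into dH/dt = 0: 0.342(1 - 106/184) = 0.0127P*.
The bracket is 0.424, giving P* = 0.145/0.0127 = 11.4.

H* ≈ 106, P* ≈ 11.4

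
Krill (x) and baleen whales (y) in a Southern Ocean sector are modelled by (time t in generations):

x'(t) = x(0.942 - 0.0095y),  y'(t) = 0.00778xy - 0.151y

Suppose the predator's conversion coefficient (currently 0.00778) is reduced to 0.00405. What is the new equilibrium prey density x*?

x* ≈ 37.3

At the interior fixed point, setting dy/dt = 0 with y > 0 fixes x* = (predator death rate)/(xy coefficient) — independent of the other coefficients.
With the change, x* = 0.151/0.00405 = 37.3; it rises from 19.4.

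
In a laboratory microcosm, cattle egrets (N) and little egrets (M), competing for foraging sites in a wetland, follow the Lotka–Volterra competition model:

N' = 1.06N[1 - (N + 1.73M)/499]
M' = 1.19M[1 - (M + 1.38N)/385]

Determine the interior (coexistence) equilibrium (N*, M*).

Setting both brackets to zero gives the nullclines N + 1.73M = 499 and 1.38N + M = 385.
Substituting M = 385 - 1.38N into the first: N(1 - 1.73·1.38) = 499 - 1.73·385.
So N* = -167/-1.39 = 120, and then M* = 385 - 1.38·120 = 219.

N* ≈ 120, M* ≈ 219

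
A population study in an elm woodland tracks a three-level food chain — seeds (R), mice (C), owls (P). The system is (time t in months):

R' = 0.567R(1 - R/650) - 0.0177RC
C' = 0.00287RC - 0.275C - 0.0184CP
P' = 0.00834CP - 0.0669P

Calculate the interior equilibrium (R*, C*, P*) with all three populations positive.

R* ≈ 487, C* ≈ 8.02, P* ≈ 61.1

From dP/dt = 0: 0.00834C* = 0.0669, so C* = 8.02.
From dR/dt = 0: 0.567(1 - R*/650) = 0.0177·8.02, giving R* = 650·(1 - 0.25) = 487.
From dC/dt = 0: 0.00287·487 - 0.275 = 0.0184P*, so P* = 1.12/0.0184 = 61.1.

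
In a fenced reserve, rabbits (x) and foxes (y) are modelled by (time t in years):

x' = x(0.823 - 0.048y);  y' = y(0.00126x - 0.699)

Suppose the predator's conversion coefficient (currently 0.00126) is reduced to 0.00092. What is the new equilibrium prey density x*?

x* ≈ 760

At the interior fixed point, setting dy/dt = 0 with y > 0 fixes x* = (predator death rate)/(xy coefficient) — independent of the other coefficients.
With the change, x* = 0.699/0.00092 = 760; it rises from 555.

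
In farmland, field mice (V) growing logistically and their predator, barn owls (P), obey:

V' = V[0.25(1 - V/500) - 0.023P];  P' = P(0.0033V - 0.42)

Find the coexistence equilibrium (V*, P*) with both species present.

V* ≈ 127, P* ≈ 8.1

From dP/dt = 0 with P > 0: 0.0033V* = 0.42, so V* = 127.
Substitute into dV/dt = 0: 0.25(1 - 127/500) = 0.023P*.
The bracket is 0.745, giving P* = 0.186/0.023 = 8.1.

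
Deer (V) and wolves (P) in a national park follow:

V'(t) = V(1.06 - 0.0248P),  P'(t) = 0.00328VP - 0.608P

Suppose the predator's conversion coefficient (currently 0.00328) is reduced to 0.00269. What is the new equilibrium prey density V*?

V* ≈ 226

At the interior fixed point, setting dP/dt = 0 with P > 0 fixes V* = (predator death rate)/(VP coefficient) — independent of the other coefficients.
With the change, V* = 0.608/0.00269 = 226; it rises from 185.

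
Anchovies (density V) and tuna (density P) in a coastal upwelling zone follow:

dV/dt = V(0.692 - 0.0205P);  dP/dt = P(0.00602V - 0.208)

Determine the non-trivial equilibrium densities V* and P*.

V* ≈ 34.6, P* ≈ 33.8

Set dP/dt = 0 with P > 0: 0.00602V - 0.208 = 0, so V* = 0.208/0.00602 = 34.6.
Set dV/dt = 0 with V > 0: 0.692 - 0.0205P = 0, so P* = 0.692/0.0205 = 33.8.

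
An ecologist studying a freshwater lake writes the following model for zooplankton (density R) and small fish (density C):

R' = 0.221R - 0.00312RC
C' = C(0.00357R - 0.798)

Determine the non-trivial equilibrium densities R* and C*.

Set dC/dt = 0 with C > 0: 0.00357R - 0.798 = 0, so R* = 0.798/0.00357 = 224.
Set dR/dt = 0 with R > 0: 0.221 - 0.00312C = 0, so C* = 0.221/0.00312 = 70.8.

R* ≈ 224, C* ≈ 70.8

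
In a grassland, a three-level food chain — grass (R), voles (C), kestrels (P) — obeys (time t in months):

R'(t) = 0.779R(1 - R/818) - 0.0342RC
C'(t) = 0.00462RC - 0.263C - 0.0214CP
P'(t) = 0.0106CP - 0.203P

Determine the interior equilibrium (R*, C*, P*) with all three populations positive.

From dP/dt = 0: 0.0106C* = 0.203, so C* = 19.2.
From dR/dt = 0: 0.779(1 - R*/818) = 0.0342·19.2, giving R* = 818·(1 - 0.841) = 130.
From dC/dt = 0: 0.00462·130 - 0.263 = 0.0214P*, so P* = 0.339/0.0214 = 15.8.

R* ≈ 130, C* ≈ 19.2, P* ≈ 15.8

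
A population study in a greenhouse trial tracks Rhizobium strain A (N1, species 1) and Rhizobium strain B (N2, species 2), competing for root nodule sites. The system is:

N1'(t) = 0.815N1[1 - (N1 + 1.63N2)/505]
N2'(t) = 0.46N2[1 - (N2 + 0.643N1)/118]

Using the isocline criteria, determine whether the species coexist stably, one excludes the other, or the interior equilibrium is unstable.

species 1 excludes species 2

Compare the nullcline intercepts: K1/α12 = 505/1.63 = 310 > K2 = 118; K2/α21 = 118/0.643 = 184 < K1 = 505.
Since the inequalities point opposite ways, species 1 can invade but species 2 cannot.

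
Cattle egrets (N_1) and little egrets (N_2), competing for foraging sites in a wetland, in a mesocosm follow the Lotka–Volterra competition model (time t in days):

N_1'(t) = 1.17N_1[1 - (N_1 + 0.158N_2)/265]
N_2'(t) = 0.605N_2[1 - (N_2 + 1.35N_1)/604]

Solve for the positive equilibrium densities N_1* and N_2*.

Setting both brackets to zero gives the nullclines N_1 + 0.158N_2 = 265 and 1.35N_1 + N_2 = 604.
Substituting N_2 = 604 - 1.35N_1 into the first: N_1(1 - 0.158·1.35) = 265 - 0.158·604.
So N_1* = 170/0.787 = 216, and then N_2* = 604 - 1.35·216 = 313.

N_1* ≈ 216, N_2* ≈ 313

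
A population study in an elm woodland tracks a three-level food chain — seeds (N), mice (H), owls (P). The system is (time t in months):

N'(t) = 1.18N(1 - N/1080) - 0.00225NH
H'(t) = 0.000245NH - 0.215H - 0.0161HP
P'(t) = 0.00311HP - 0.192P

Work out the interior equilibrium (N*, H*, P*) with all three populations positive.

N* ≈ 953, H* ≈ 61.7, P* ≈ 1.15

From dP/dt = 0: 0.00311H* = 0.192, so H* = 61.7.
From dN/dt = 0: 1.18(1 - N*/1080) = 0.00225·61.7, giving N* = 1080·(1 - 0.118) = 953.
From dH/dt = 0: 0.000245·953 - 0.215 = 0.0161P*, so P* = 0.0185/0.0161 = 1.15.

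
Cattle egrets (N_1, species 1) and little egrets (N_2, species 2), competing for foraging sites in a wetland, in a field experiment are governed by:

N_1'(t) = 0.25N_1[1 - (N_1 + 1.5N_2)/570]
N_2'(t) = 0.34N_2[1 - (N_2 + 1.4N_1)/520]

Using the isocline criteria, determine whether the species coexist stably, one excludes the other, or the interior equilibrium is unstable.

Compare the nullcline intercepts: K1/α12 = 570/1.5 = 380 < K2 = 520; K2/α21 = 520/1.4 = 371 < K1 = 570.
Since both are reversed, neither can invade when rare; the interior point is a saddle.

unstable coexistence (outcome depends on initial conditions)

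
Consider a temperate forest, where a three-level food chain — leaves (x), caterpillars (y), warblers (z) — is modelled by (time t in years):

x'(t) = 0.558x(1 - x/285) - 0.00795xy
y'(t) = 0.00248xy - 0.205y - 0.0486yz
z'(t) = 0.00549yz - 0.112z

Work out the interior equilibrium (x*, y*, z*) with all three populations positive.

x* ≈ 202, y* ≈ 20.4, z* ≈ 6.1

From dz/dt = 0: 0.00549y* = 0.112, so y* = 20.4.
From dx/dt = 0: 0.558(1 - x*/285) = 0.00795·20.4, giving x* = 285·(1 - 0.291) = 202.
From dy/dt = 0: 0.00248·202 - 0.205 = 0.0486z*, so z* = 0.296/0.0486 = 6.1.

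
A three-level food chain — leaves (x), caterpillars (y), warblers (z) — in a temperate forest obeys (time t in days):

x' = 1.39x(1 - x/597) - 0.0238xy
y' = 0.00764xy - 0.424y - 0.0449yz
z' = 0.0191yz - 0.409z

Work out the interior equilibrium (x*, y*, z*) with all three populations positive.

From dz/dt = 0: 0.0191y* = 0.409, so y* = 21.4.
From dx/dt = 0: 1.39(1 - x*/597) = 0.0238·21.4, giving x* = 597·(1 - 0.367) = 378.
From dy/dt = 0: 0.00764·378 - 0.424 = 0.0449z*, so z* = 2.46/0.0449 = 54.9.

x* ≈ 378, y* ≈ 21.4, z* ≈ 54.9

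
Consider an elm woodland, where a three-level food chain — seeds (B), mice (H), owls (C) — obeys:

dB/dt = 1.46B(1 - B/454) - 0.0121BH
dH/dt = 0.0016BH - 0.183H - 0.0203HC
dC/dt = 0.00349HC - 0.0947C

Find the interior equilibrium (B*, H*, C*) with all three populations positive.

From dC/dt = 0: 0.00349H* = 0.0947, so H* = 27.1.
From dB/dt = 0: 1.46(1 - B*/454) = 0.0121·27.1, giving B* = 454·(1 - 0.225) = 352.
From dH/dt = 0: 0.0016·352 - 0.183 = 0.0203C*, so C* = 0.38/0.0203 = 18.7.

B* ≈ 352, H* ≈ 27.1, C* ≈ 18.7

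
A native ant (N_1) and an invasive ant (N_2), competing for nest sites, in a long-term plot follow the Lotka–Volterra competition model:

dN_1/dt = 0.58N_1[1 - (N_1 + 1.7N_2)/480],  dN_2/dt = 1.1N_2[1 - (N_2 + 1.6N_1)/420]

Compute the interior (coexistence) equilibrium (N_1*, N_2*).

N_1* ≈ 136, N_2* ≈ 202

Setting both brackets to zero gives the nullclines N_1 + 1.7N_2 = 480 and 1.6N_1 + N_2 = 420.
Substituting N_2 = 420 - 1.6N_1 into the first: N_1(1 - 1.7·1.6) = 480 - 1.7·420.
So N_1* = -234/-1.72 = 136, and then N_2* = 420 - 1.6·136 = 202.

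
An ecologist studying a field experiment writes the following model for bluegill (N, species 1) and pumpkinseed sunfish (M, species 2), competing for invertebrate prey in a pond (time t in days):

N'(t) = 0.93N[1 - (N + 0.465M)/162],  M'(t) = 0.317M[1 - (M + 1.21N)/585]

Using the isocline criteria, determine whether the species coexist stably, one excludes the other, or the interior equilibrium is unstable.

species 2 excludes species 1

Compare the nullcline intercepts: K1/α12 = 162/0.465 = 348 < K2 = 585; K2/α21 = 585/1.21 = 483 > K1 = 162.
Since the inequalities point opposite ways, species 2 can invade but species 1 cannot.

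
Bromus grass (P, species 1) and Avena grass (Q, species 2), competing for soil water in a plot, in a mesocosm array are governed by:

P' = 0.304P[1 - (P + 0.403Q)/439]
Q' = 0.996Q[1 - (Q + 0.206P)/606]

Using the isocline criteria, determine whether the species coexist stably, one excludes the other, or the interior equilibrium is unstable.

Compare the nullcline intercepts: K1/α12 = 439/0.403 = 1090 > K2 = 606; K2/α21 = 606/0.206 = 2940 > K1 = 439.
Since both inequalities hold, each species can invade when rare, so the interior equilibrium is stable.

stable coexistence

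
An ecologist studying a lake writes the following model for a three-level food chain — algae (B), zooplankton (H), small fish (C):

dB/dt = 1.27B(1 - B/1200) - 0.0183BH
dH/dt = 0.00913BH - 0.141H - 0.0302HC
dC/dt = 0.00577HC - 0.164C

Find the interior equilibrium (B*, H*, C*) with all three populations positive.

From dC/dt = 0: 0.00577H* = 0.164, so H* = 28.4.
From dB/dt = 0: 1.27(1 - B*/1200) = 0.0183·28.4, giving B* = 1200·(1 - 0.41) = 709.
From dH/dt = 0: 0.00913·709 - 0.141 = 0.0302C*, so C* = 6.33/0.0302 = 210.

B* ≈ 709, H* ≈ 28.4, C* ≈ 210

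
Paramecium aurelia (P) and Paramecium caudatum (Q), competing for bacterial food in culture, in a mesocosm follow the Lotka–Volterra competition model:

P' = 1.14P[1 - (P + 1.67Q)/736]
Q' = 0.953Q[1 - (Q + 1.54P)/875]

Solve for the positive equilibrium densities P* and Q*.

P* ≈ 461, Q* ≈ 164

Setting both brackets to zero gives the nullclines P + 1.67Q = 736 and 1.54P + Q = 875.
Substituting Q = 875 - 1.54P into the first: P(1 - 1.67·1.54) = 736 - 1.67·875.
So P* = -725/-1.57 = 461, and then Q* = 875 - 1.54·461 = 164.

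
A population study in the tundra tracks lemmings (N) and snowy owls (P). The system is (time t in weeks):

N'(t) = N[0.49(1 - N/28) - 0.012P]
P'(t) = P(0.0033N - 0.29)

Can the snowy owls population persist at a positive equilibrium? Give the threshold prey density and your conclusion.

Threshold N = 87.9; K < 87.9, so no, the predator goes extinct.

The predator equation gives dP/dt > 0 only when N > 0.29/0.0033 = 87.9.
Without the predator, N → K = 28. Since 28 < 87.9, the predator cannot invade.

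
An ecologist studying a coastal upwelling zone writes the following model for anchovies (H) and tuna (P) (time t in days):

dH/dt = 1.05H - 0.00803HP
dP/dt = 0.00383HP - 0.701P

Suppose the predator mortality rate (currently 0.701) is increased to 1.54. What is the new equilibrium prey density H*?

At the interior fixed point, setting dP/dt = 0 with P > 0 fixes H* = (predator death rate)/(HP coefficient) — independent of the other coefficients.
With the change, H* = 1.54/0.00383 = 402; it rises from 183.

H* ≈ 402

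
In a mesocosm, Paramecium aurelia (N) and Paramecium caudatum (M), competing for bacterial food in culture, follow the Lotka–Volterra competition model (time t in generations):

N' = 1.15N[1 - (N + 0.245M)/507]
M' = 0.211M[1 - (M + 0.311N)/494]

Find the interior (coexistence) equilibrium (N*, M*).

Setting both brackets to zero gives the nullclines N + 0.245M = 507 and 0.311N + M = 494.
Substituting M = 494 - 0.311N into the first: N(1 - 0.245·0.311) = 507 - 0.245·494.
So N* = 386/0.924 = 418, and then M* = 494 - 0.311·418 = 364.

N* ≈ 418, M* ≈ 364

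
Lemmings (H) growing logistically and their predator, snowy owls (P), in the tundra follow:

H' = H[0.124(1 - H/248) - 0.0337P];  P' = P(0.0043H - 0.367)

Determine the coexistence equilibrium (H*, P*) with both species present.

H* ≈ 85.3, P* ≈ 2.41

From dP/dt = 0 with P > 0: 0.0043H* = 0.367, so H* = 85.3.
Substitute into dH/dt = 0: 0.124(1 - 85.3/248) = 0.0337P*.
The bracket is 0.656, giving P* = 0.0813/0.0337 = 2.41.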